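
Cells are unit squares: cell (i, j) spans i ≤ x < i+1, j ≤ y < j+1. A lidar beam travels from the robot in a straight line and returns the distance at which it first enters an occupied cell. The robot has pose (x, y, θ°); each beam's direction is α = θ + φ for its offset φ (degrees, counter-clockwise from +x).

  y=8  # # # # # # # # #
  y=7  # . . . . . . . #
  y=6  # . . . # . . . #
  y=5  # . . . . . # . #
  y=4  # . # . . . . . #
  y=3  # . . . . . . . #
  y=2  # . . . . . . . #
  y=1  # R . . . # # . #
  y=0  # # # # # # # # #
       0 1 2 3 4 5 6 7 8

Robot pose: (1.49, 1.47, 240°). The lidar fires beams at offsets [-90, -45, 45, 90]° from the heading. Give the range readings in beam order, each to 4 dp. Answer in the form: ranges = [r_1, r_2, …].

ranges = [0.5658, 0.5073, 0.4866, 0.9400]

beam 1: φ=-90°, α=150°
  d=(-0.8660,0.5000)  start (1,1)  tX=0.5658 tY=1.0600  stride 1/|dx|=1.1547 1/|dy|=2.0000
    cross x-line → (0,1), t=0.5658 (wall)
  → r_1 = 0.5658
beam 2: φ=-45°, α=195°
  d=(-0.9659,-0.2588)  start (1,1)  tX=0.5073 tY=1.8159  stride 1/|dx|=1.0353 1/|dy|=3.8637
    cross x-line → (0,1), t=0.5073 (wall)
  → r_2 = 0.5073
beam 3: φ=45°, α=285°
  d=(0.2588,-0.9659)  start (1,1)  tX=1.9705 tY=0.4866  stride 1/|dx|=3.8637 1/|dy|=1.0353
    cross y-line → (1,0), t=0.4866 (wall)
  → r_3 = 0.4866
beam 4: φ=90°, α=330°
  d=(0.8660,-0.5000)  start (1,1)  tX=0.5889 tY=0.9400  stride 1/|dx|=1.1547 1/|dy|=2.0000
    cross x-line → (2,1), t=0.5889
    cross y-line → (2,0), t=0.9400 (wall)
  → r_4 = 0.9400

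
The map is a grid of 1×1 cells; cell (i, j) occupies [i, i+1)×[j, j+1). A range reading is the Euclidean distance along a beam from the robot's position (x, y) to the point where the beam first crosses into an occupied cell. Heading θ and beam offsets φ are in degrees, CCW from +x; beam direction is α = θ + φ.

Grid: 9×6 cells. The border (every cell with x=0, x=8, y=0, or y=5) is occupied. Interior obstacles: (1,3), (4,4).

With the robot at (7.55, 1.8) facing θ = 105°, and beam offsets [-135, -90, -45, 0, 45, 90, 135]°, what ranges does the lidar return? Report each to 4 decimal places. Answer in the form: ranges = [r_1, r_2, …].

beam 1: φ=-135°, α=330°
  d=(0.8660,-0.5000)  start (7,1)  tX=0.5196 tY=1.6000  stride 1/|dx|=1.1547 1/|dy|=2.0000
    cross x-line → (8,1), t=0.5196 (wall)
  → r_1 = 0.5196
beam 2: φ=-90°, α=15°
  d=(0.9659,0.2588)  start (7,1)  tX=0.4659 tY=0.7727  stride 1/|dx|=1.0353 1/|dy|=3.8637
    cross x-line → (8,1), t=0.4659 (wall)
  → r_2 = 0.4659
beam 3: φ=-45°, α=60°
  d=(0.5000,0.8660)  start (7,1)  tX=0.9000 tY=0.2309  stride 1/|dx|=2.0000 1/|dy|=1.1547
    cross y-line → (7,2), t=0.2309
    cross x-line → (8,2), t=0.9000 (wall)
  → r_3 = 0.9000
beam 4: φ=0°, α=105°
  d=(-0.2588,0.9659)  start (7,1)  tX=2.1250 tY=0.2071  stride 1/|dx|=3.8637 1/|dy|=1.0353
    cross y-line → (7,2), t=0.2071
    cross y-line → (7,3), t=1.2423
    cross x-line → (6,3), t=2.1250
    cross y-line → (6,4), t=2.2776
    cross y-line → (6,5), t=3.3129 (wall)
  → r_4 = 3.3129
beam 5: φ=45°, α=150°
  d=(-0.8660,0.5000)  start (7,1)  tX=0.6351 tY=0.4000  stride 1/|dx|=1.1547 1/|dy|=2.0000
    cross y-line → (7,2), t=0.4000
    cross x-line → (6,2), t=0.6351
    cross x-line → (5,2), t=1.7898
    cross y-line → (5,3), t=2.4000
    cross x-line → (4,3), t=2.9445
    cross x-line → (3,3), t=4.0992
    cross y-line → (3,4), t=4.4000
    cross x-line → (2,4), t=5.2539
    cross y-line → (2,5), t=6.4000 (wall)
  → r_5 = 6.4000
beam 6: φ=90°, α=195°
  d=(-0.9659,-0.2588)  start (7,1)  tX=0.5694 tY=3.0910  stride 1/|dx|=1.0353 1/|dy|=3.8637
    cross x-line → (6,1), t=0.5694
    cross x-line → (5,1), t=1.6047
    cross x-line → (4,1), t=2.6400
    cross y-line → (4,0), t=3.0910 (wall)
  → r_6 = 3.0910
beam 7: φ=135°, α=240°
  d=(-0.5000,-0.8660)  start (7,1)  tX=1.1000 tY=0.9238  stride 1/|dx|=2.0000 1/|dy|=1.1547
    cross y-line → (7,0), t=0.9238 (wall)
  → r_7 = 0.9238

ranges = [0.5196, 0.4659, 0.9000, 3.3129, 6.4000, 3.0910, 0.9238]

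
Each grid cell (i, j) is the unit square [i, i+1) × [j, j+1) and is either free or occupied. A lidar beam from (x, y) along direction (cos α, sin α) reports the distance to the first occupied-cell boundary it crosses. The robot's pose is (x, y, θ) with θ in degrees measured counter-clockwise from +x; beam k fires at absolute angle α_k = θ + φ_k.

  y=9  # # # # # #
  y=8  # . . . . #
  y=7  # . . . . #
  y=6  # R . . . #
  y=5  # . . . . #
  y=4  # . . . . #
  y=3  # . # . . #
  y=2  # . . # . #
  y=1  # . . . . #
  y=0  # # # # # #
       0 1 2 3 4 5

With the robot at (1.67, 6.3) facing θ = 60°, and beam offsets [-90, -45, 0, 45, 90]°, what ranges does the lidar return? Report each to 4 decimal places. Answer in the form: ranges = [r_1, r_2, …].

ranges = [3.8452, 3.4475, 3.1177, 2.5887, 0.7736]

beam 1: φ=-90°, α=330°
  cosα=0.8660 sinα=-0.5000 | (1,6) | tMaxX 0.3811 tMaxY 0.6000 | tΔX 1.1547 tΔY 2.0000
    t=0.3811 [x] (2,6)
    t=0.6000 [y] (2,5)
    t=1.5358 [x] (3,5)
    t=2.6000 [y] (3,4)
    t=2.6905 [x] (4,4)
    t=3.8452 [x] (5,4) — stop
  → r_1 = 3.8452
beam 2: φ=-45°, α=15°
  cosα=0.9659 sinα=0.2588 | (1,6) | tMaxX 0.3416 tMaxY 2.7046 | tΔX 1.0353 tΔY 3.8637
    t=0.3416 [x] (2,6)
    t=1.3769 [x] (3,6)
    t=2.4122 [x] (4,6)
    t=2.7046 [y] (4,7)
    t=3.4475 [x] (5,7) — stop
  → r_2 = 3.4475
beam 3: φ=0°, α=60°
  cosα=0.5000 sinα=0.8660 | (1,6) | tMaxX 0.6600 tMaxY 0.8083 | tΔX 2.0000 tΔY 1.1547
    t=0.6600 [x] (2,6)
    t=0.8083 [y] (2,7)
    t=1.9630 [y] (2,8)
    t=2.6600 [x] (3,8)
    t=3.1177 [y] (3,9) — stop
  → r_3 = 3.1177
beam 4: φ=45°, α=105°
  cosα=-0.2588 sinα=0.9659 | (1,6) | tMaxX 2.5887 tMaxY 0.7247 | tΔX 3.8637 tΔY 1.0353
    t=0.7247 [y] (1,7)
    t=1.7600 [y] (1,8)
    t=2.5887 [x] (0,8) — stop
  → r_4 = 2.5887
beam 5: φ=90°, α=150°
  cosα=-0.8660 sinα=0.5000 | (1,6) | tMaxX 0.7736 tMaxY 1.4000 | tΔX 1.1547 tΔY 2.0000
    t=0.7736 [x] (0,6) — stop
  → r_5 = 0.7736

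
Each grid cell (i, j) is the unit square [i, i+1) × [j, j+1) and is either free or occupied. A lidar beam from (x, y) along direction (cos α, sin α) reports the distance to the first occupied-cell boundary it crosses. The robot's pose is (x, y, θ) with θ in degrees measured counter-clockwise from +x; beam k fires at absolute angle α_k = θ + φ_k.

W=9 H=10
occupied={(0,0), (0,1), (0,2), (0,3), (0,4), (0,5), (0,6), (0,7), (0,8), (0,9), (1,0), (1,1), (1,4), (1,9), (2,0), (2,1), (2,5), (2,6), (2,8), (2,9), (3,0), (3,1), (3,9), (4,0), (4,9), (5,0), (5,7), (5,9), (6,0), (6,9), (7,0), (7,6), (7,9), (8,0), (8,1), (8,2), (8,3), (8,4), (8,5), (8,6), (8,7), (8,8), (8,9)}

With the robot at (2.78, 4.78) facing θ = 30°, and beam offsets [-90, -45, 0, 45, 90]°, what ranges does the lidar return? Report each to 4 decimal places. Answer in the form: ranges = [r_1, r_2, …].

ranges = [4.3648, 5.4041, 6.0275, 0.2278, 0.2540]

beam 1: φ=-90°, α=300°
  d=(0.5000,-0.8660)  start (2,4)  tX=0.4400 tY=0.9007  stride 1/|dx|=2.0000 1/|dy|=1.1547
    cross x-line → (3,4), t=0.4400
    cross y-line → (3,3), t=0.9007
    cross y-line → (3,2), t=2.0554
    cross x-line → (4,2), t=2.4400
    cross y-line → (4,1), t=3.2101
    cross y-line → (4,0), t=4.3648 (wall)
  → r_1 = 4.3648
beam 2: φ=-45°, α=345°
  d=(0.9659,-0.2588)  start (2,4)  tX=0.2278 tY=3.0137  stride 1/|dx|=1.0353 1/|dy|=3.8637
    cross x-line → (3,4), t=0.2278
    cross x-line → (4,4), t=1.2630
    cross x-line → (5,4), t=2.2983
    cross y-line → (5,3), t=3.0137
    cross x-line → (6,3), t=3.3336
    cross x-line → (7,3), t=4.3689
    cross x-line → (8,3), t=5.4041 (wall)
  → r_2 = 5.4041
beam 3: φ=0°, α=30°
  d=(0.8660,0.5000)  start (2,4)  tX=0.2540 tY=0.4400  stride 1/|dx|=1.1547 1/|dy|=2.0000
    cross x-line → (3,4), t=0.2540
    cross y-line → (3,5), t=0.4400
    cross x-line → (4,5), t=1.4087
    cross y-line → (4,6), t=2.4400
    cross x-line → (5,6), t=2.5634
    cross x-line → (6,6), t=3.7181
    cross y-line → (6,7), t=4.4400
    cross x-line → (7,7), t=4.8728
    cross x-line → (8,7), t=6.0275 (wall)
  → r_3 = 6.0275
beam 4: φ=45°, α=75°
  d=(0.2588,0.9659)  start (2,4)  tX=0.8500 tY=0.2278  stride 1/|dx|=3.8637 1/|dy|=1.0353
    cross y-line → (2,5), t=0.2278 (wall)
  → r_4 = 0.2278
beam 5: φ=90°, α=120°
  d=(-0.5000,0.8660)  start (2,4)  tX=1.5600 tY=0.2540  stride 1/|dx|=2.0000 1/|dy|=1.1547
    cross y-line → (2,5), t=0.2540 (wall)
  → r_5 = 0.2540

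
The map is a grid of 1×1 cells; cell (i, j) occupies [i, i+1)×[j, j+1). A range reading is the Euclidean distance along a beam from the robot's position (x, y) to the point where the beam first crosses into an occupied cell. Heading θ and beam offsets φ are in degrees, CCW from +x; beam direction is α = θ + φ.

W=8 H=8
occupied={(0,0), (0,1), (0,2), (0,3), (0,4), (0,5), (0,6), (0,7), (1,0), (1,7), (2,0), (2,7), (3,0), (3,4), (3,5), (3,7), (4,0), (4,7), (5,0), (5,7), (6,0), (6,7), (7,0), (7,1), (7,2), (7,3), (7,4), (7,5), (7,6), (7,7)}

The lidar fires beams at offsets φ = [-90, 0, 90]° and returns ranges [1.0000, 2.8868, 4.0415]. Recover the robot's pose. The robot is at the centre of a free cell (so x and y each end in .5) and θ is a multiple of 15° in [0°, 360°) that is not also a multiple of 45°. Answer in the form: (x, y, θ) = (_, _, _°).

Candidates: 34 free-cell centres × 16 headings = 544 poses. Raycast each; keep the one whose scan matches to 4 dp.
  (6.5, 2.5, 120°): beam 1 = 0.5774 ≠ 1.0000 ✗
  (6.5, 4.5, 285°): beam 1 = 5.6940 ≠ 1.0000 ✗
  (4.5, 5.5, 75°): beam 1 = 2.5882 ≠ 1.0000 ✗
  (1.5, 5.5, 195°): beam 1 = 1.5529 ≠ 1.0000 ✗
  …
  (6.5, 4.5, 150°): r_1=1.0000, r_2=2.8868, r_3=4.0415 — all match ✓
No second candidate reproduces the full scan.

(x, y, θ) = (6.5, 4.5, 150°)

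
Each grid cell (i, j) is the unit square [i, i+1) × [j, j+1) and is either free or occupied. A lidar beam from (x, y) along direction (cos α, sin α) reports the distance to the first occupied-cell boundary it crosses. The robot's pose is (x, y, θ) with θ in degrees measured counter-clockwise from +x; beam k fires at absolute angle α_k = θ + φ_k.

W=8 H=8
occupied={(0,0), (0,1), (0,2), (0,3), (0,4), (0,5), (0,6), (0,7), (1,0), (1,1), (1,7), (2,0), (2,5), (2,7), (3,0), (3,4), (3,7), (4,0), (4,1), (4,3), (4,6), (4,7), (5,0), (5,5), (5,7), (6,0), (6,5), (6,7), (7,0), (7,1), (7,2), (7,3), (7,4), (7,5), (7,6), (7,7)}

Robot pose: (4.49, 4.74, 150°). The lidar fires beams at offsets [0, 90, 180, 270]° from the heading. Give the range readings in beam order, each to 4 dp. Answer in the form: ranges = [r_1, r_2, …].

ranges = [1.7205, 0.8545, 2.8983, 1.0200]

beam 1: φ=0°, α=150°
  dir = (cos 150°, sin 150°) = (-0.8660, 0.5000); from cell (4,4)
  next x-line at t=0.5658, next y-line at t=0.5200; Δt_x=1.1547, Δt_y=2.0000
    y: enter (4,5) at t=0.5200
    x: enter (3,5) at t=0.5658
    x: enter (2,5) at t=1.7205 ← occupied
  → r_1 = 1.7205
beam 2: φ=90°, α=240°
  dir = (cos 240°, sin 240°) = (-0.5000, -0.8660); from cell (4,4)
  next x-line at t=0.9800, next y-line at t=0.8545; Δt_x=2.0000, Δt_y=1.1547
    y: enter (4,3) at t=0.8545 ← occupied
  → r_2 = 0.8545
beam 3: φ=180°, α=330°
  dir = (cos 330°, sin 330°) = (0.8660, -0.5000); from cell (4,4)
  next x-line at t=0.5889, next y-line at t=1.4800; Δt_x=1.1547, Δt_y=2.0000
    x: enter (5,4) at t=0.5889
    y: enter (5,3) at t=1.4800
    x: enter (6,3) at t=1.7436
    x: enter (7,3) at t=2.8983 ← occupied
  → r_3 = 2.8983
beam 4: φ=270°, α=60°
  dir = (cos 60°, sin 60°) = (0.5000, 0.8660); from cell (4,4)
  next x-line at t=1.0200, next y-line at t=0.3002; Δt_x=2.0000, Δt_y=1.1547
    y: enter (4,5) at t=0.3002
    x: enter (5,5) at t=1.0200 ← occupied
  → r_4 = 1.0200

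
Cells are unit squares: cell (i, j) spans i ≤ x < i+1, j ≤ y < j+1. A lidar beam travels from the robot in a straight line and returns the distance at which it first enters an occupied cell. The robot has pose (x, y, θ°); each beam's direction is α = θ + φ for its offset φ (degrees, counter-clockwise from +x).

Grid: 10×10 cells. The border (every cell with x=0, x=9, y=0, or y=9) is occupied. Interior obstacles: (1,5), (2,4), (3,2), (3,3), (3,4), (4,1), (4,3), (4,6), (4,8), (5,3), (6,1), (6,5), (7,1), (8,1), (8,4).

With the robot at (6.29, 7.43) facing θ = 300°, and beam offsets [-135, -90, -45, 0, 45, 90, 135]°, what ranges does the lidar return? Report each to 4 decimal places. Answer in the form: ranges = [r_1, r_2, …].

ranges = [2.2023, 1.4896, 3.5510, 3.4200, 2.8056, 3.1292, 1.6254]

beam 1: φ=-135°, α=165°
  dir = (cos 165°, sin 165°) = (-0.9659, 0.2588); from cell (6,7)
  next x-line at t=0.3002, next y-line at t=2.2023; Δt_x=1.0353, Δt_y=3.8637
    x: enter (5,7) at t=0.3002
    x: enter (4,7) at t=1.3355
    y: enter (4,8) at t=2.2023 ← occupied
  → r_1 = 2.2023
beam 2: φ=-90°, α=210°
  dir = (cos 210°, sin 210°) = (-0.8660, -0.5000); from cell (6,7)
  next x-line at t=0.3349, next y-line at t=0.8600; Δt_x=1.1547, Δt_y=2.0000
    x: enter (5,7) at t=0.3349
    y: enter (5,6) at t=0.8600
    x: enter (4,6) at t=1.4896 ← occupied
  → r_2 = 1.4896
beam 3: φ=-45°, α=255°
  dir = (cos 255°, sin 255°) = (-0.2588, -0.9659); from cell (6,7)
  next x-line at t=1.1205, next y-line at t=0.4452; Δt_x=3.8637, Δt_y=1.0353
    y: enter (6,6) at t=0.4452
    x: enter (5,6) at t=1.1205
    y: enter (5,5) at t=1.4804
    y: enter (5,4) at t=2.5157
    y: enter (5,3) at t=3.5510 ← occupied
  → r_3 = 3.5510
beam 4: φ=0°, α=300°
  dir = (cos 300°, sin 300°) = (0.5000, -0.8660); from cell (6,7)
  next x-line at t=1.4200, next y-line at t=0.4965; Δt_x=2.0000, Δt_y=1.1547
    y: enter (6,6) at t=0.4965
    x: enter (7,6) at t=1.4200
    y: enter (7,5) at t=1.6512
    y: enter (7,4) at t=2.8059
    x: enter (8,4) at t=3.4200 ← occupied
  → r_4 = 3.4200
beam 5: φ=45°, α=345°
  dir = (cos 345°, sin 345°) = (0.9659, -0.2588); from cell (6,7)
  next x-line at t=0.7350, next y-line at t=1.6614; Δt_x=1.0353, Δt_y=3.8637
    x: enter (7,7) at t=0.7350
    y: enter (7,6) at t=1.6614
    x: enter (8,6) at t=1.7703
    x: enter (9,6) at t=2.8056 ← occupied
  → r_5 = 2.8056
beam 6: φ=90°, α=30°
  dir = (cos 30°, sin 30°) = (0.8660, 0.5000); from cell (6,7)
  next x-line at t=0.8198, next y-line at t=1.1400; Δt_x=1.1547, Δt_y=2.0000
    x: enter (7,7) at t=0.8198
    y: enter (7,8) at t=1.1400
    x: enter (8,8) at t=1.9745
    x: enter (9,8) at t=3.1292 ← occupied
  → r_6 = 3.1292
beam 7: φ=135°, α=75°
  dir = (cos 75°, sin 75°) = (0.2588, 0.9659); from cell (6,7)
  next x-line at t=2.7432, next y-line at t=0.5901; Δt_x=3.8637, Δt_y=1.0353
    y: enter (6,8) at t=0.5901
    y: enter (6,9) at t=1.6254 ← occupied
  → r_7 = 1.6254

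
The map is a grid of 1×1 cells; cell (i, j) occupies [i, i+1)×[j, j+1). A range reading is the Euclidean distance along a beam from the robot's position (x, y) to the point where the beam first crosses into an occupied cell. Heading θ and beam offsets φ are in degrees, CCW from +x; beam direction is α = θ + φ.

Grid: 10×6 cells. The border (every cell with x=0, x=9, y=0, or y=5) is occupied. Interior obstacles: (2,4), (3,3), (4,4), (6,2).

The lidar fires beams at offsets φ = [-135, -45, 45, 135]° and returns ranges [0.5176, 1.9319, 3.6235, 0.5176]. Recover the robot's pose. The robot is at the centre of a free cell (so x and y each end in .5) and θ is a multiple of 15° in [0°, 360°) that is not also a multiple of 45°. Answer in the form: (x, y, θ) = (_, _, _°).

(x, y, θ) = (8.5, 4.5, 210°)

Candidates: 28 free-cell centres × 16 headings = 448 poses. Raycast each; keep the one whose scan matches to 4 dp.
  (4.5, 1.5, 105°): beam 1 = 1.0000 ≠ 0.5176 ✗
  (8.5, 1.5, 210°): beam 1 = 1.9319 ≠ 0.5176 ✗
  (8.5, 4.5, 165°): beam 1 = 0.5774 ≠ 0.5176 ✗
  (2.5, 1.5, 105°): beam 1 = 1.0000 ≠ 0.5176 ✗
  …
  (8.5, 4.5, 210°): r_1=0.5176, r_2=1.9319, r_3=3.6235, r_4=0.5176 — all match ✓
Unique over the lattice → pose = (8.5, 4.5, 210°).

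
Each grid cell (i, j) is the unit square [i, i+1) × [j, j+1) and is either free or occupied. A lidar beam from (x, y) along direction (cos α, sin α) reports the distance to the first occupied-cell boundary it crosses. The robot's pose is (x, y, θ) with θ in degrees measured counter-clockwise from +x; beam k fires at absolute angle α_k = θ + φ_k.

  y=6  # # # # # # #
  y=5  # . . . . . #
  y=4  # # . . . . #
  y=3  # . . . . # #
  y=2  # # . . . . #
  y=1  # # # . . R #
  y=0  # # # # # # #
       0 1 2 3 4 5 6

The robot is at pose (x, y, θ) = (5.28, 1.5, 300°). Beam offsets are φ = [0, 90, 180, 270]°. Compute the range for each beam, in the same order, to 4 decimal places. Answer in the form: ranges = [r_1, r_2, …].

beam 1: φ=0°, α=300°
  dir = (cos 300°, sin 300°) = (0.5000, -0.8660); from cell (5,1)
  next x-line at t=1.4400, next y-line at t=0.5774; Δt_x=2.0000, Δt_y=1.1547
    y: enter (5,0) at t=0.5774 ← occupied
  → r_1 = 0.5774
beam 2: φ=90°, α=30°
  dir = (cos 30°, sin 30°) = (0.8660, 0.5000); from cell (5,1)
  next x-line at t=0.8314, next y-line at t=1.0000; Δt_x=1.1547, Δt_y=2.0000
    x: enter (6,1) at t=0.8314 ← occupied
  → r_2 = 0.8314
beam 3: φ=180°, α=120°
  dir = (cos 120°, sin 120°) = (-0.5000, 0.8660); from cell (5,1)
  next x-line at t=0.5600, next y-line at t=0.5774; Δt_x=2.0000, Δt_y=1.1547
    x: enter (4,1) at t=0.5600
    y: enter (4,2) at t=0.5774
    y: enter (4,3) at t=1.7321
    x: enter (3,3) at t=2.5600
    y: enter (3,4) at t=2.8868
    y: enter (3,5) at t=4.0415
    x: enter (2,5) at t=4.5600
    y: enter (2,6) at t=5.1962 ← occupied
  → r_3 = 5.1962
beam 4: φ=270°, α=210°
  dir = (cos 210°, sin 210°) = (-0.8660, -0.5000); from cell (5,1)
  next x-line at t=0.3233, next y-line at t=1.0000; Δt_x=1.1547, Δt_y=2.0000
    x: enter (4,1) at t=0.3233
    y: enter (4,0) at t=1.0000 ← occupied
  → r_4 = 1.0000

ranges = [0.5774, 0.8314, 5.1962, 1.0000]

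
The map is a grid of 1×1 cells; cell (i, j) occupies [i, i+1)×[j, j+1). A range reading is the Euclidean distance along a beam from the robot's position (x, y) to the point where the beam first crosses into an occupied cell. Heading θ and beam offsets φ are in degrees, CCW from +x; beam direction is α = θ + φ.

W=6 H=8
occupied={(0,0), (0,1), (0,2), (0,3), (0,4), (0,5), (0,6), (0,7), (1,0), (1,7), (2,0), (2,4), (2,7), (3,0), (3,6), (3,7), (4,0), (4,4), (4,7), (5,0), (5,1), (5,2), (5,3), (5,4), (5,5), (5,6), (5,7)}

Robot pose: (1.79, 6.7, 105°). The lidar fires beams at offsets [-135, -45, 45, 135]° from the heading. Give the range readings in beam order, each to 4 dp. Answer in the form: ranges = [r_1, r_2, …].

beam 1: φ=-135°, α=330°
  dir = (cos 330°, sin 330°) = (0.8660, -0.5000); from cell (1,6)
  next x-line at t=0.2425, next y-line at t=1.4000; Δt_x=1.1547, Δt_y=2.0000
    x: enter (2,6) at t=0.2425
    x: enter (3,6) at t=1.3972 ← occupied
  → r_1 = 1.3972
beam 2: φ=-45°, α=60°
  dir = (cos 60°, sin 60°) = (0.5000, 0.8660); from cell (1,6)
  next x-line at t=0.4200, next y-line at t=0.3464; Δt_x=2.0000, Δt_y=1.1547
    y: enter (1,7) at t=0.3464 ← occupied
  → r_2 = 0.3464
beam 3: φ=45°, α=150°
  dir = (cos 150°, sin 150°) = (-0.8660, 0.5000); from cell (1,6)
  next x-line at t=0.9122, next y-line at t=0.6000; Δt_x=1.1547, Δt_y=2.0000
    y: enter (1,7) at t=0.6000 ← occupied
  → r_3 = 0.6000
beam 4: φ=135°, α=240°
  dir = (cos 240°, sin 240°) = (-0.5000, -0.8660); from cell (1,6)
  next x-line at t=1.5800, next y-line at t=0.8083; Δt_x=2.0000, Δt_y=1.1547
    y: enter (1,5) at t=0.8083
    x: enter (0,5) at t=1.5800 ← occupied
  → r_4 = 1.5800

ranges = [1.3972, 0.3464, 0.6000, 1.5800]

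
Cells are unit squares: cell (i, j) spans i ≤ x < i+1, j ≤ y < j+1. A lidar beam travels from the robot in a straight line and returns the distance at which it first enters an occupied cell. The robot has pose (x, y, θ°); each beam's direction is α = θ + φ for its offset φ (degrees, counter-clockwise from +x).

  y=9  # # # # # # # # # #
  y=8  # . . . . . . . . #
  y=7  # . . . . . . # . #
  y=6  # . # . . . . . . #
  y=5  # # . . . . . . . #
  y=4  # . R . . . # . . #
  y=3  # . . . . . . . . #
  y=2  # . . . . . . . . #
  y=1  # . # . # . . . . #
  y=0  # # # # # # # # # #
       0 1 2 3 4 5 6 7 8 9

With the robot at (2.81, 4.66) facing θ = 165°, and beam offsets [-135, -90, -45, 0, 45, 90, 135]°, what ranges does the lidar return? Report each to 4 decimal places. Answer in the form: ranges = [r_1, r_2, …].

ranges = [4.8382, 4.4931, 1.5473, 1.3137, 2.0900, 2.7538, 3.0715]

beam 1: φ=-135°, α=30°
  cosα=0.8660 sinα=0.5000 | (2,4) | tMaxX 0.2194 tMaxY 0.6800 | tΔX 1.1547 tΔY 2.0000
    t=0.2194 [x] (3,4)
    t=0.6800 [y] (3,5)
    t=1.3741 [x] (4,5)
    t=2.5288 [x] (5,5)
    t=2.6800 [y] (5,6)
    t=3.6835 [x] (6,6)
    t=4.6800 [y] (6,7)
    t=4.8382 [x] (7,7) — stop
  → r_1 = 4.8382
beam 2: φ=-90°, α=75°
  cosα=0.2588 sinα=0.9659 | (2,4) | tMaxX 0.7341 tMaxY 0.3520 | tΔX 3.8637 tΔY 1.0353
    t=0.3520 [y] (2,5)
    t=0.7341 [x] (3,5)
    t=1.3873 [y] (3,6)
    t=2.4225 [y] (3,7)
    t=3.4578 [y] (3,8)
    t=4.4931 [y] (3,9) — stop
  → r_2 = 4.4931
beam 3: φ=-45°, α=120°
  cosα=-0.5000 sinα=0.8660 | (2,4) | tMaxX 1.6200 tMaxY 0.3926 | tΔX 2.0000 tΔY 1.1547
    t=0.3926 [y] (2,5)
    t=1.5473 [y] (2,6) — stop
  → r_3 = 1.5473
beam 4: φ=0°, α=165°
  cosα=-0.9659 sinα=0.2588 | (2,4) | tMaxX 0.8386 tMaxY 1.3137 | tΔX 1.0353 tΔY 3.8637
    t=0.8386 [x] (1,4)
    t=1.3137 [y] (1,5) — stop
  → r_4 = 1.3137
beam 5: φ=45°, α=210°
  cosα=-0.8660 sinα=-0.5000 | (2,4) | tMaxX 0.9353 tMaxY 1.3200 | tΔX 1.1547 tΔY 2.0000
    t=0.9353 [x] (1,4)
    t=1.3200 [y] (1,3)
    t=2.0900 [x] (0,3) — stop
  → r_5 = 2.0900
beam 6: φ=90°, α=255°
  cosα=-0.2588 sinα=-0.9659 | (2,4) | tMaxX 3.1296 tMaxY 0.6833 | tΔX 3.8637 tΔY 1.0353
    t=0.6833 [y] (2,3)
    t=1.7186 [y] (2,2)
    t=2.7538 [y] (2,1) — stop
  → r_6 = 2.7538
beam 7: φ=135°, α=300°
  cosα=0.5000 sinα=-0.8660 | (2,4) | tMaxX 0.3800 tMaxY 0.7621 | tΔX 2.0000 tΔY 1.1547
    t=0.3800 [x] (3,4)
    t=0.7621 [y] (3,3)
    t=1.9168 [y] (3,2)
    t=2.3800 [x] (4,2)
    t=3.0715 [y] (4,1) — stop
  → r_7 = 3.0715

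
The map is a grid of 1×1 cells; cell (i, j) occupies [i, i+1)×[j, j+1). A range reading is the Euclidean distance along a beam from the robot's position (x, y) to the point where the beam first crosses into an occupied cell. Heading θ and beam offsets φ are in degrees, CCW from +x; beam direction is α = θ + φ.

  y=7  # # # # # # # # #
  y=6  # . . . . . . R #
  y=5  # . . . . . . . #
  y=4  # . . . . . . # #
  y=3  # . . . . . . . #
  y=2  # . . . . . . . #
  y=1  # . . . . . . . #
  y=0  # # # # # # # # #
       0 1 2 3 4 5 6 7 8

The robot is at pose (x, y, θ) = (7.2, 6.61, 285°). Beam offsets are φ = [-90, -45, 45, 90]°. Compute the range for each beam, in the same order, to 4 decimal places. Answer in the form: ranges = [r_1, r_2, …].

beam 1: φ=-90°, α=195°
  direction (-0.9659, -0.2588); cell (7,6); t to first gridline: x 0.2071, y 2.3569 (then +1.0353 / +3.8637)
    (6,6) via x @ 0.2071
    (5,6) via x @ 1.2423
    (4,6) via x @ 2.2776
    (4,5) via y @ 2.3569
    (3,5) via x @ 3.3129
    (2,5) via x @ 4.3482
    (1,5) via x @ 5.3834
    (1,4) via y @ 6.2206
    (0,4) via x @ 6.4187  # hit
  → r_1 = 6.4187
beam 2: φ=-45°, α=240°
  direction (-0.5000, -0.8660); cell (7,6); t to first gridline: x 0.4000, y 0.7044 (then +2.0000 / +1.1547)
    (6,6) via x @ 0.4000
    (6,5) via y @ 0.7044
    (6,4) via y @ 1.8591
    (5,4) via x @ 2.4000
    (5,3) via y @ 3.0138
    (5,2) via y @ 4.1685
    (4,2) via x @ 4.4000
    (4,1) via y @ 5.3232
    (3,1) via x @ 6.4000
    (3,0) via y @ 6.4779  # hit
  → r_2 = 6.4779
beam 3: φ=45°, α=330°
  direction (0.8660, -0.5000); cell (7,6); t to first gridline: x 0.9238, y 1.2200 (then +1.1547 / +2.0000)
    (8,6) via x @ 0.9238  # hit
  → r_3 = 0.9238
beam 4: φ=90°, α=15°
  direction (0.9659, 0.2588); cell (7,6); t to first gridline: x 0.8282, y 1.5068 (then +1.0353 / +3.8637)
    (8,6) via x @ 0.8282  # hit
  → r_4 = 0.8282

ranges = [6.4187, 6.4779, 0.9238, 0.8282]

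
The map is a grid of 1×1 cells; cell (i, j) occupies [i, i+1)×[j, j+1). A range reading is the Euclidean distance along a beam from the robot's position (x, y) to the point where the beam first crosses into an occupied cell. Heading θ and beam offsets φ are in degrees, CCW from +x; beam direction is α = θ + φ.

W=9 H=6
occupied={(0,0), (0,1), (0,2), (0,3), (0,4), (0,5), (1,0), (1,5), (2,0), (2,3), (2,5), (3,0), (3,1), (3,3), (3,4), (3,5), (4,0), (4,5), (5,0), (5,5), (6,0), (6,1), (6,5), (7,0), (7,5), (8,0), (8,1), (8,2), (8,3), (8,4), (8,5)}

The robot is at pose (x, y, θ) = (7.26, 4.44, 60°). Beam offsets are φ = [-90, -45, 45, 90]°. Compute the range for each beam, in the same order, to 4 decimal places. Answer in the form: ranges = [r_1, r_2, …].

beam 1: φ=-90°, α=330°
  d=(0.8660,-0.5000)  start (7,4)  tX=0.8545 tY=0.8800  stride 1/|dx|=1.1547 1/|dy|=2.0000
    cross x-line → (8,4), t=0.8545 (wall)
  → r_1 = 0.8545
beam 2: φ=-45°, α=15°
  d=(0.9659,0.2588)  start (7,4)  tX=0.7661 tY=2.1637  stride 1/|dx|=1.0353 1/|dy|=3.8637
    cross x-line → (8,4), t=0.7661 (wall)
  → r_2 = 0.7661
beam 3: φ=45°, α=105°
  d=(-0.2588,0.9659)  start (7,4)  tX=1.0046 tY=0.5798  stride 1/|dx|=3.8637 1/|dy|=1.0353
    cross y-line → (7,5), t=0.5798 (wall)
  → r_3 = 0.5798
beam 4: φ=90°, α=150°
  d=(-0.8660,0.5000)  start (7,4)  tX=0.3002 tY=1.1200  stride 1/|dx|=1.1547 1/|dy|=2.0000
    cross x-line → (6,4), t=0.3002
    cross y-line → (6,5), t=1.1200 (wall)
  → r_4 = 1.1200

ranges = [0.8545, 0.7661, 0.5798, 1.1200]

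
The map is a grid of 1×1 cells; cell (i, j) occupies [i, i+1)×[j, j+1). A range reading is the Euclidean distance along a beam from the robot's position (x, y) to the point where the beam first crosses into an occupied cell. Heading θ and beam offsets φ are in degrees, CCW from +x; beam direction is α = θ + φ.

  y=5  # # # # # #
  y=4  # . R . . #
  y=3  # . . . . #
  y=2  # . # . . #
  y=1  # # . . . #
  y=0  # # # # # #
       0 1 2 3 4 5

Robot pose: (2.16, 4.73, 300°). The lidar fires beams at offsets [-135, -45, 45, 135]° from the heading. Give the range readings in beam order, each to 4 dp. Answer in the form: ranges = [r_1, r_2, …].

ranges = [1.0432, 2.8263, 2.9402, 0.2795]

beam 1: φ=-135°, α=165°
  dir = (cos 165°, sin 165°) = (-0.9659, 0.2588); from cell (2,4)
  next x-line at t=0.1656, next y-line at t=1.0432; Δt_x=1.0353, Δt_y=3.8637
    x: enter (1,4) at t=0.1656
    y: enter (1,5) at t=1.0432 ← occupied
  → r_1 = 1.0432
beam 2: φ=-45°, α=255°
  dir = (cos 255°, sin 255°) = (-0.2588, -0.9659); from cell (2,4)
  next x-line at t=0.6182, next y-line at t=0.7558; Δt_x=3.8637, Δt_y=1.0353
    x: enter (1,4) at t=0.6182
    y: enter (1,3) at t=0.7558
    y: enter (1,2) at t=1.7910
    y: enter (1,1) at t=2.8263 ← occupied
  → r_2 = 2.8263
beam 3: φ=45°, α=345°
  dir = (cos 345°, sin 345°) = (0.9659, -0.2588); from cell (2,4)
  next x-line at t=0.8696, next y-line at t=2.8205; Δt_x=1.0353, Δt_y=3.8637
    x: enter (3,4) at t=0.8696
    x: enter (4,4) at t=1.9049
    y: enter (4,3) at t=2.8205
    x: enter (5,3) at t=2.9402 ← occupied
  → r_3 = 2.9402
beam 4: φ=135°, α=75°
  dir = (cos 75°, sin 75°) = (0.2588, 0.9659); from cell (2,4)
  next x-line at t=3.2455, next y-line at t=0.2795; Δt_x=3.8637, Δt_y=1.0353
    y: enter (2,5) at t=0.2795 ← occupied
  → r_4 = 0.2795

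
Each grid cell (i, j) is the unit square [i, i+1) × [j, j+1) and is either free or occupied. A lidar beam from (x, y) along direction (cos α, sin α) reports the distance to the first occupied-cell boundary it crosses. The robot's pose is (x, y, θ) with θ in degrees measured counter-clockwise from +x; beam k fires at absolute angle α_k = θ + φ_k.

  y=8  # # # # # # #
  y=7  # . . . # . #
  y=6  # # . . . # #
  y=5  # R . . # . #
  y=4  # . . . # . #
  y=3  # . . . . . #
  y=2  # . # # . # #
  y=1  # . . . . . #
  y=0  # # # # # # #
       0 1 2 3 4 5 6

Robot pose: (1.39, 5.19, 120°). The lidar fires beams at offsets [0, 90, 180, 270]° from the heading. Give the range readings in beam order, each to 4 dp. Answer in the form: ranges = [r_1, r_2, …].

beam 1: φ=0°, α=120°
  direction (-0.5000, 0.8660); cell (1,5); t to first gridline: x 0.7800, y 0.9353 (then +2.0000 / +1.1547)
    (0,5) via x @ 0.7800  # hit
  → r_1 = 0.7800
beam 2: φ=90°, α=210°
  direction (-0.8660, -0.5000); cell (1,5); t to first gridline: x 0.4503, y 0.3800 (then +1.1547 / +2.0000)
    (1,4) via y @ 0.3800
    (0,4) via x @ 0.4503  # hit
  → r_2 = 0.4503
beam 3: φ=180°, α=300°
  direction (0.5000, -0.8660); cell (1,5); t to first gridline: x 1.2200, y 0.2194 (then +2.0000 / +1.1547)
    (1,4) via y @ 0.2194
    (2,4) via x @ 1.2200
    (2,3) via y @ 1.3741
    (2,2) via y @ 2.5288  # hit
  → r_3 = 2.5288
beam 4: φ=270°, α=30°
  direction (0.8660, 0.5000); cell (1,5); t to first gridline: x 0.7044, y 1.6200 (then +1.1547 / +2.0000)
    (2,5) via x @ 0.7044
    (2,6) via y @ 1.6200
    (3,6) via x @ 1.8591
    (4,6) via x @ 3.0138
    (4,7) via y @ 3.6200  # hit
  → r_4 = 3.6200

ranges = [0.7800, 0.4503, 2.5288, 3.6200]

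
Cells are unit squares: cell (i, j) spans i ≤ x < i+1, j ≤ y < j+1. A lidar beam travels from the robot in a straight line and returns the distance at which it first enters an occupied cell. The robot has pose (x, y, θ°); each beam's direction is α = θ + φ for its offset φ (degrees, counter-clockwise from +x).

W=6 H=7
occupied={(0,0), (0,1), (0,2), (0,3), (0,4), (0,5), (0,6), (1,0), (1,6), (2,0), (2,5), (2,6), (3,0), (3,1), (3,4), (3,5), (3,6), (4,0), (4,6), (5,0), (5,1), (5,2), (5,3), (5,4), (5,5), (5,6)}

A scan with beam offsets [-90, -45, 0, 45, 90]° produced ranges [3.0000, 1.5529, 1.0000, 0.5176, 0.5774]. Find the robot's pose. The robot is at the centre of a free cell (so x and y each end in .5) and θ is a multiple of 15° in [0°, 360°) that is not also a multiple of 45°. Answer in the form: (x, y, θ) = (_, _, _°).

Candidates: 16 free-cell centres × 16 headings = 256 poses. Raycast each; keep the one whose scan matches to 4 dp.
  (2.5, 1.5, 30°): beam 1 = 0.5774 ≠ 3.0000 ✗
  (1.5, 3.5, 345°): beam 1 = 1.9319 ≠ 3.0000 ✗
  (4.5, 3.5, 105°): beam 1 = 0.5176 ≠ 3.0000 ✗
  …
  (2.5, 1.5, 210°): r_1=3.0000, r_2=1.5529, r_3=1.0000, r_4=0.5176, r_5=0.5774 — all match ✓
No second candidate reproduces the full scan.

(x, y, θ) = (2.5, 1.5, 210°)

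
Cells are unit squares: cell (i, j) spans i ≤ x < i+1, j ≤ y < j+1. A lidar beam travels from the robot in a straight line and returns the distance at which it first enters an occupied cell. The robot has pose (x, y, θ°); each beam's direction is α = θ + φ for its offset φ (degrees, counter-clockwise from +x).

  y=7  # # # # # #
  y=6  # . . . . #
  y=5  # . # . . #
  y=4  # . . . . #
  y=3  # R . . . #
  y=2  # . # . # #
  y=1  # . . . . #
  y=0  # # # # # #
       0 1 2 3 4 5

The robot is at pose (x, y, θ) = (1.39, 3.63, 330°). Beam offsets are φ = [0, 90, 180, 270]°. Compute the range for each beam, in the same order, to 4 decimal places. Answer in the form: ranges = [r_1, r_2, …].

beam 1: φ=0°, α=330°
  dir = (cos 330°, sin 330°) = (0.8660, -0.5000); from cell (1,3)
  next x-line at t=0.7044, next y-line at t=1.2600; Δt_x=1.1547, Δt_y=2.0000
    x: enter (2,3) at t=0.7044
    y: enter (2,2) at t=1.2600 ← occupied
  → r_1 = 1.2600
beam 2: φ=90°, α=60°
  dir = (cos 60°, sin 60°) = (0.5000, 0.8660); from cell (1,3)
  next x-line at t=1.2200, next y-line at t=0.4272; Δt_x=2.0000, Δt_y=1.1547
    y: enter (1,4) at t=0.4272
    x: enter (2,4) at t=1.2200
    y: enter (2,5) at t=1.5819 ← occupied
  → r_2 = 1.5819
beam 3: φ=180°, α=150°
  dir = (cos 150°, sin 150°) = (-0.8660, 0.5000); from cell (1,3)
  next x-line at t=0.4503, next y-line at t=0.7400; Δt_x=1.1547, Δt_y=2.0000
    x: enter (0,3) at t=0.4503 ← occupied
  → r_3 = 0.4503
beam 4: φ=270°, α=240°
  dir = (cos 240°, sin 240°) = (-0.5000, -0.8660); from cell (1,3)
  next x-line at t=0.7800, next y-line at t=0.7275; Δt_x=2.0000, Δt_y=1.1547
    y: enter (1,2) at t=0.7275
    x: enter (0,2) at t=0.7800 ← occupied
  → r_4 = 0.7800

ranges = [1.2600, 1.5819, 0.4503, 0.7800]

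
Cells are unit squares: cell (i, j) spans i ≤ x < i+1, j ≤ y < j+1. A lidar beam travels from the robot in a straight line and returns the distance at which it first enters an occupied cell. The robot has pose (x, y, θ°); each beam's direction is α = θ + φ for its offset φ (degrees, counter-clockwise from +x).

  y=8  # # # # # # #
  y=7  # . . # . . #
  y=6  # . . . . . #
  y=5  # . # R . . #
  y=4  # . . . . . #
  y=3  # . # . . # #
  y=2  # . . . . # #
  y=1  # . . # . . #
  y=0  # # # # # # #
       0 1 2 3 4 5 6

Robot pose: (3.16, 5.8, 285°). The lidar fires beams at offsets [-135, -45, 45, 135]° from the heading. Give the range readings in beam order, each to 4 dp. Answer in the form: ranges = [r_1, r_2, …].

beam 1: φ=-135°, α=150°
  direction (-0.8660, 0.5000); cell (3,5); t to first gridline: x 0.1848, y 0.4000 (then +1.1547 / +2.0000)
    (2,5) via x @ 0.1848  # hit
  → r_1 = 0.1848
beam 2: φ=-45°, α=240°
  direction (-0.5000, -0.8660); cell (3,5); t to first gridline: x 0.3200, y 0.9238 (then +2.0000 / +1.1547)
    (2,5) via x @ 0.3200  # hit
  → r_2 = 0.3200
beam 3: φ=45°, α=330°
  direction (0.8660, -0.5000); cell (3,5); t to first gridline: x 0.9699, y 1.6000 (then +1.1547 / +2.0000)
    (4,5) via x @ 0.9699
    (4,4) via y @ 1.6000
    (5,4) via x @ 2.1246
    (6,4) via x @ 3.2793  # hit
  → r_3 = 3.2793
beam 4: φ=135°, α=60°
  direction (0.5000, 0.8660); cell (3,5); t to first gridline: x 1.6800, y 0.2309 (then +2.0000 / +1.1547)
    (3,6) via y @ 0.2309
    (3,7) via y @ 1.3856  # hit
  → r_4 = 1.3856

ranges = [0.1848, 0.3200, 3.2793, 1.3856]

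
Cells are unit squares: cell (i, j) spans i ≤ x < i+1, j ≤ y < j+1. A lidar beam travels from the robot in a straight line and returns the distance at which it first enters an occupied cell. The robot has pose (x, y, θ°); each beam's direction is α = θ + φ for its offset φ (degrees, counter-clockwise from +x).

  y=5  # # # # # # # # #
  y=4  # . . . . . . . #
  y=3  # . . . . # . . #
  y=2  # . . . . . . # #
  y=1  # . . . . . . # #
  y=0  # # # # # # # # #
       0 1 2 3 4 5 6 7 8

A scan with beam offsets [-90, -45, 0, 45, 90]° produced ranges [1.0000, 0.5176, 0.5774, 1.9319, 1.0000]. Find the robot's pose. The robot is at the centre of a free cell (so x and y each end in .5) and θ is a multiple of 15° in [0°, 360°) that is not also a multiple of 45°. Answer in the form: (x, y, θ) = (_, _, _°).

Candidates: 25 free-cell centres × 16 headings = 400 poses. Raycast each; keep the one whose scan matches to 4 dp.
  (6.5, 3.5, 30°): beam 2 = 1.5529 ≠ 0.5176 ✗
  (3.5, 2.5, 330°): beam 1 = 1.7321 ≠ 1.0000 ✗
  (4.5, 3.5, 195°): beam 1 = 1.5529 ≠ 1.0000 ✗
  …
  (6.5, 4.5, 120°): r_1=1.0000, r_2=0.5176, r_3=0.5774, r_4=1.9319, r_5=1.0000 — all match ✓
No second candidate reproduces the full scan.

(x, y, θ) = (6.5, 4.5, 120°)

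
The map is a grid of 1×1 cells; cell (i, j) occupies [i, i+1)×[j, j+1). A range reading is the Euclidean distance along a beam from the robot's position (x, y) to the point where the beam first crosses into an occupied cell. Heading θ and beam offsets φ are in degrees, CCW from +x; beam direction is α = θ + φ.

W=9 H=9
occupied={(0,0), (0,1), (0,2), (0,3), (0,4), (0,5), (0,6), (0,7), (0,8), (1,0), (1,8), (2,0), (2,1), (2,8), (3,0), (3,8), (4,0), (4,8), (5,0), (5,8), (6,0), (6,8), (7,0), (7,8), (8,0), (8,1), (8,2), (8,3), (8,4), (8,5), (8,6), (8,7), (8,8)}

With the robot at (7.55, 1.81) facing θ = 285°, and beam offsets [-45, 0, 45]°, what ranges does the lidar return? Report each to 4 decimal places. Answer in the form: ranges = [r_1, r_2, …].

beam 1: φ=-45°, α=240°
  dir = (cos 240°, sin 240°) = (-0.5000, -0.8660); from cell (7,1)
  next x-line at t=1.1000, next y-line at t=0.9353; Δt_x=2.0000, Δt_y=1.1547
    y: enter (7,0) at t=0.9353 ← occupied
  → r_1 = 0.9353
beam 2: φ=0°, α=285°
  dir = (cos 285°, sin 285°) = (0.2588, -0.9659); from cell (7,1)
  next x-line at t=1.7387, next y-line at t=0.8386; Δt_x=3.8637, Δt_y=1.0353
    y: enter (7,0) at t=0.8386 ← occupied
  → r_2 = 0.8386
beam 3: φ=45°, α=330°
  dir = (cos 330°, sin 330°) = (0.8660, -0.5000); from cell (7,1)
  next x-line at t=0.5196, next y-line at t=1.6200; Δt_x=1.1547, Δt_y=2.0000
    x: enter (8,1) at t=0.5196 ← occupied
  → r_3 = 0.5196

ranges = [0.9353, 0.8386, 0.5196]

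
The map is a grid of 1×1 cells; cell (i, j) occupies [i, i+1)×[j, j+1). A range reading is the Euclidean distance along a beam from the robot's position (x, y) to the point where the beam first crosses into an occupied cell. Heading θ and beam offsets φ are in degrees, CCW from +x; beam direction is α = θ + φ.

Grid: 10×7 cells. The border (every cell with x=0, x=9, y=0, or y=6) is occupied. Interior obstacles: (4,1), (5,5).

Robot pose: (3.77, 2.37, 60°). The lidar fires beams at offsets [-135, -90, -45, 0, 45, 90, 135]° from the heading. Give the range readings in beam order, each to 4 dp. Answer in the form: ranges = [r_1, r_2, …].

beam 1: φ=-135°, α=285°
  d=(0.2588,-0.9659)  start (3,2)  tX=0.8887 tY=0.3831  stride 1/|dx|=3.8637 1/|dy|=1.0353
    cross y-line → (3,1), t=0.3831
    cross x-line → (4,1), t=0.8887 (wall)
  → r_1 = 0.8887
beam 2: φ=-90°, α=330°
  d=(0.8660,-0.5000)  start (3,2)  tX=0.2656 tY=0.7400  stride 1/|dx|=1.1547 1/|dy|=2.0000
    cross x-line → (4,2), t=0.2656
    cross y-line → (4,1), t=0.7400 (wall)
  → r_2 = 0.7400
beam 3: φ=-45°, α=15°
  d=(0.9659,0.2588)  start (3,2)  tX=0.2381 tY=2.4341  stride 1/|dx|=1.0353 1/|dy|=3.8637
    cross x-line → (4,2), t=0.2381
    cross x-line → (5,2), t=1.2734
    cross x-line → (6,2), t=2.3087
    cross y-line → (6,3), t=2.4341
    cross x-line → (7,3), t=3.3439
    cross x-line → (8,3), t=4.3792
    cross x-line → (9,3), t=5.4145 (wall)
  → r_3 = 5.4145
beam 4: φ=0°, α=60°
  d=(0.5000,0.8660)  start (3,2)  tX=0.4600 tY=0.7275  stride 1/|dx|=2.0000 1/|dy|=1.1547
    cross x-line → (4,2), t=0.4600
    cross y-line → (4,3), t=0.7275
    cross y-line → (4,4), t=1.8822
    cross x-line → (5,4), t=2.4600
    cross y-line → (5,5), t=3.0369 (wall)
  → r_4 = 3.0369
beam 5: φ=45°, α=105°
  d=(-0.2588,0.9659)  start (3,2)  tX=2.9751 tY=0.6522  stride 1/|dx|=3.8637 1/|dy|=1.0353
    cross y-line → (3,3), t=0.6522
    cross y-line → (3,4), t=1.6875
    cross y-line → (3,5), t=2.7228
    cross x-line → (2,5), t=2.9751
    cross y-line → (2,6), t=3.7581 (wall)
  → r_5 = 3.7581
beam 6: φ=90°, α=150°
  d=(-0.8660,0.5000)  start (3,2)  tX=0.8891 tY=1.2600  stride 1/|dx|=1.1547 1/|dy|=2.0000
    cross x-line → (2,2), t=0.8891
    cross y-line → (2,3), t=1.2600
    cross x-line → (1,3), t=2.0438
    cross x-line → (0,3), t=3.1985 (wall)
  → r_6 = 3.1985
beam 7: φ=135°, α=195°
  d=(-0.9659,-0.2588)  start (3,2)  tX=0.7972 tY=1.4296  stride 1/|dx|=1.0353 1/|dy|=3.8637
    cross x-line → (2,2), t=0.7972
    cross y-line → (2,1), t=1.4296
    cross x-line → (1,1), t=1.8324
    cross x-line → (0,1), t=2.8677 (wall)
  → r_7 = 2.8677

ranges = [0.8887, 0.7400, 5.4145, 3.0369, 3.7581, 3.1985, 2.8677]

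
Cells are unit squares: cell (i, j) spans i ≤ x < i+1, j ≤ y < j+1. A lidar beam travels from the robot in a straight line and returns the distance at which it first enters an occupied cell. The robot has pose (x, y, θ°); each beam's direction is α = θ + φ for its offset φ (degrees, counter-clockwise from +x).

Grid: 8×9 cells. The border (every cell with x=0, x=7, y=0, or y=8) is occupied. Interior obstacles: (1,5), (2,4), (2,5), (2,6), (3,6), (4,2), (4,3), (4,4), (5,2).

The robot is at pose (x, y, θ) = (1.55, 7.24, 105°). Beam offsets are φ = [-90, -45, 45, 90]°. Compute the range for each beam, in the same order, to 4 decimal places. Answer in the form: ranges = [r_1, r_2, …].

beam 1: φ=-90°, α=15°
  d=(0.9659,0.2588)  start (1,7)  tX=0.4659 tY=2.9364  stride 1/|dx|=1.0353 1/|dy|=3.8637
    cross x-line → (2,7), t=0.4659
    cross x-line → (3,7), t=1.5012
    cross x-line → (4,7), t=2.5364
    cross y-line → (4,8), t=2.9364 (wall)
  → r_1 = 2.9364
beam 2: φ=-45°, α=60°
  d=(0.5000,0.8660)  start (1,7)  tX=0.9000 tY=0.8776  stride 1/|dx|=2.0000 1/|dy|=1.1547
    cross y-line → (1,8), t=0.8776 (wall)
  → r_2 = 0.8776
beam 3: φ=45°, α=150°
  d=(-0.8660,0.5000)  start (1,7)  tX=0.6351 tY=1.5200  stride 1/|dx|=1.1547 1/|dy|=2.0000
    cross x-line → (0,7), t=0.6351 (wall)
  → r_3 = 0.6351
beam 4: φ=90°, α=195°
  d=(-0.9659,-0.2588)  start (1,7)  tX=0.5694 tY=0.9273  stride 1/|dx|=1.0353 1/|dy|=3.8637
    cross x-line → (0,7), t=0.5694 (wall)
  → r_4 = 0.5694

ranges = [2.9364, 0.8776, 0.6351, 0.5694]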